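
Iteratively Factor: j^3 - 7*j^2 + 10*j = (j - 5)*(j^2 - 2*j) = (j - 5)*(j - 2)*(j)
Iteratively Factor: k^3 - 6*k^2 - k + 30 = (k - 5)*(k^2 - k - 6) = (k - 5)*(k - 3)*(k + 2)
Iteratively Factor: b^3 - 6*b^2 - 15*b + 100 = (b - 5)*(b^2 - b - 20) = (b - 5)*(b + 4)*(b - 5)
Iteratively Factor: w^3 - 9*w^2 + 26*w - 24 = (w - 2)*(w^2 - 7*w + 12) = (w - 4)*(w - 2)*(w - 3)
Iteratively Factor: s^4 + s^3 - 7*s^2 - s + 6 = (s - 1)*(s^3 + 2*s^2 - 5*s - 6) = (s - 2)*(s - 1)*(s^2 + 4*s + 3) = (s - 2)*(s - 1)*(s + 3)*(s + 1)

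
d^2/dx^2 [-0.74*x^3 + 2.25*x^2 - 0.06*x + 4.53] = 4.5 - 4.44*x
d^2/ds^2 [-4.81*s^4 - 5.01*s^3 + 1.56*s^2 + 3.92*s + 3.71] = -57.72*s^2 - 30.06*s + 3.12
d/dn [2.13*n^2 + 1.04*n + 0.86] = 4.26*n + 1.04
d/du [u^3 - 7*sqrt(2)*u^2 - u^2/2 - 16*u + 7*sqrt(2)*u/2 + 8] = 3*u^2 - 14*sqrt(2)*u - u - 16 + 7*sqrt(2)/2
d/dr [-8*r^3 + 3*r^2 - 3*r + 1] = -24*r^2 + 6*r - 3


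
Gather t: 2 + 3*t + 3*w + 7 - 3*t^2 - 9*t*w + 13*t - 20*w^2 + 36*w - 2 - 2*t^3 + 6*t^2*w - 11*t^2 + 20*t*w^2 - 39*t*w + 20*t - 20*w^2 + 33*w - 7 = -2*t^3 + t^2*(6*w - 14) + t*(20*w^2 - 48*w + 36) - 40*w^2 + 72*w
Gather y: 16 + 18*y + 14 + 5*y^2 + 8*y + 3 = 5*y^2 + 26*y + 33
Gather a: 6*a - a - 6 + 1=5*a - 5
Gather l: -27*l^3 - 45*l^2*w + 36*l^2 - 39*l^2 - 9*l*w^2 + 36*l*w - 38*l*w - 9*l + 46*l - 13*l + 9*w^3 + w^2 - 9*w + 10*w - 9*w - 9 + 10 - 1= -27*l^3 + l^2*(-45*w - 3) + l*(-9*w^2 - 2*w + 24) + 9*w^3 + w^2 - 8*w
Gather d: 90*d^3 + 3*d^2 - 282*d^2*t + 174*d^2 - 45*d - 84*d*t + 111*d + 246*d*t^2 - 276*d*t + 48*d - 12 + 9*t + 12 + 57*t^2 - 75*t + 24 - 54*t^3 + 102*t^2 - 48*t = 90*d^3 + d^2*(177 - 282*t) + d*(246*t^2 - 360*t + 114) - 54*t^3 + 159*t^2 - 114*t + 24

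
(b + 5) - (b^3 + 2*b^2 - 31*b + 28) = -b^3 - 2*b^2 + 32*b - 23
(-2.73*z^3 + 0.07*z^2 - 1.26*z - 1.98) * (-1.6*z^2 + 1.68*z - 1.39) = 4.368*z^5 - 4.6984*z^4 + 5.9283*z^3 + 0.9539*z^2 - 1.575*z + 2.7522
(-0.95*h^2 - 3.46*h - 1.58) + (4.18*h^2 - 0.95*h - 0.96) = 3.23*h^2 - 4.41*h - 2.54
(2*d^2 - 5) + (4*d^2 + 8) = 6*d^2 + 3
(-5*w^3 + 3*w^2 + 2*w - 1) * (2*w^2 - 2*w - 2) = -10*w^5 + 16*w^4 + 8*w^3 - 12*w^2 - 2*w + 2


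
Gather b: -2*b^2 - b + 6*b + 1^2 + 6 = -2*b^2 + 5*b + 7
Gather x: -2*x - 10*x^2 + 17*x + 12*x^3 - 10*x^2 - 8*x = 12*x^3 - 20*x^2 + 7*x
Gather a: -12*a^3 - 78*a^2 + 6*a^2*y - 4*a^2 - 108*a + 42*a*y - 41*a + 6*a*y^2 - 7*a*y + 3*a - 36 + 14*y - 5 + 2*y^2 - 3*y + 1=-12*a^3 + a^2*(6*y - 82) + a*(6*y^2 + 35*y - 146) + 2*y^2 + 11*y - 40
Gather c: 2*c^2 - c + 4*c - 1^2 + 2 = 2*c^2 + 3*c + 1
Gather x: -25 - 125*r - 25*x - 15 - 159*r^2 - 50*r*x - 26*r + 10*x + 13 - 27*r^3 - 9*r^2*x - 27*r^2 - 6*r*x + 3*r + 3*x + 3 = -27*r^3 - 186*r^2 - 148*r + x*(-9*r^2 - 56*r - 12) - 24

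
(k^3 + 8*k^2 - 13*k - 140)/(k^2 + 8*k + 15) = (k^2 + 3*k - 28)/(k + 3)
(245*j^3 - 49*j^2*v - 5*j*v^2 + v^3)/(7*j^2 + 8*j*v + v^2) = (35*j^2 - 12*j*v + v^2)/(j + v)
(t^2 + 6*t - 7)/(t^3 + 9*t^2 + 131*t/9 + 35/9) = 9*(t - 1)/(9*t^2 + 18*t + 5)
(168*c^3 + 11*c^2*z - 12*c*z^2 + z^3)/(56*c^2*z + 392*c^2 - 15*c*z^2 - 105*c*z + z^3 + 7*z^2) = (3*c + z)/(z + 7)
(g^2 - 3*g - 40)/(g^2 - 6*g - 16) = (g + 5)/(g + 2)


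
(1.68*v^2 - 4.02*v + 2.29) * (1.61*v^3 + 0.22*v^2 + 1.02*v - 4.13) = 2.7048*v^5 - 6.1026*v^4 + 4.5161*v^3 - 10.535*v^2 + 18.9384*v - 9.4577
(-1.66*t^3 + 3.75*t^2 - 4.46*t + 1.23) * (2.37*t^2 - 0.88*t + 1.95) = -3.9342*t^5 + 10.3483*t^4 - 17.1072*t^3 + 14.1524*t^2 - 9.7794*t + 2.3985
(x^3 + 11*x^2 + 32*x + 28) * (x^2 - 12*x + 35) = x^5 - x^4 - 65*x^3 + 29*x^2 + 784*x + 980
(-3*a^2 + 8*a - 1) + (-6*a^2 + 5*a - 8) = -9*a^2 + 13*a - 9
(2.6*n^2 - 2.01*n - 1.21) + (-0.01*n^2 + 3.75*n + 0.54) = 2.59*n^2 + 1.74*n - 0.67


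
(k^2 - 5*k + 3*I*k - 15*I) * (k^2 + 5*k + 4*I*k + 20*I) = k^4 + 7*I*k^3 - 37*k^2 - 175*I*k + 300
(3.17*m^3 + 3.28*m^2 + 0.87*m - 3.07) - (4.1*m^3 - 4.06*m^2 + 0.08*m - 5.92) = -0.93*m^3 + 7.34*m^2 + 0.79*m + 2.85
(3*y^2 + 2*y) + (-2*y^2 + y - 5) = y^2 + 3*y - 5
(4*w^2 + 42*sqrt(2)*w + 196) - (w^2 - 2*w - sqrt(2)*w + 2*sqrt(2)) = 3*w^2 + 2*w + 43*sqrt(2)*w - 2*sqrt(2) + 196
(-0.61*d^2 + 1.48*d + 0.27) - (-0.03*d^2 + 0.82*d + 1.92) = -0.58*d^2 + 0.66*d - 1.65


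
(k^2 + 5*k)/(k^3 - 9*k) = (k + 5)/(k^2 - 9)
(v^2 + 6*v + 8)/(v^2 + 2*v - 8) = (v + 2)/(v - 2)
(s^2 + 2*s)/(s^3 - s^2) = (s + 2)/(s*(s - 1))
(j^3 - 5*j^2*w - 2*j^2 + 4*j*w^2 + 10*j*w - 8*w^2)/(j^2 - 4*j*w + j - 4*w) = (j^2 - j*w - 2*j + 2*w)/(j + 1)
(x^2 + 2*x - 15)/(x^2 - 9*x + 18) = (x + 5)/(x - 6)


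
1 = 1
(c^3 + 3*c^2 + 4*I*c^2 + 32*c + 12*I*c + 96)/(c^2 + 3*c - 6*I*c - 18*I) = (c^2 + 4*I*c + 32)/(c - 6*I)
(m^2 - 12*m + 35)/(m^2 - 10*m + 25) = (m - 7)/(m - 5)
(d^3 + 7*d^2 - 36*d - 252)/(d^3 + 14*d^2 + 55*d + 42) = (d - 6)/(d + 1)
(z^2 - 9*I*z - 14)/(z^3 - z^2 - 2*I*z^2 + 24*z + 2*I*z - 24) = (z^2 - 9*I*z - 14)/(z^3 - z^2*(1 + 2*I) + 2*z*(12 + I) - 24)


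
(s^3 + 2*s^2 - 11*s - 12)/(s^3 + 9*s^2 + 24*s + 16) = (s - 3)/(s + 4)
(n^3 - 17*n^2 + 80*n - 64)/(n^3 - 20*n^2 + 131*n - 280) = (n^2 - 9*n + 8)/(n^2 - 12*n + 35)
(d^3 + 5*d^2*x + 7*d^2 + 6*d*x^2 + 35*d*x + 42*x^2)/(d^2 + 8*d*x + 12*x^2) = (d^2 + 3*d*x + 7*d + 21*x)/(d + 6*x)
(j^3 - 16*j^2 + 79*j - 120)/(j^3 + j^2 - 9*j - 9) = (j^2 - 13*j + 40)/(j^2 + 4*j + 3)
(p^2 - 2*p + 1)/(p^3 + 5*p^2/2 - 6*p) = 2*(p^2 - 2*p + 1)/(p*(2*p^2 + 5*p - 12))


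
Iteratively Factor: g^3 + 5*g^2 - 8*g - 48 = (g - 3)*(g^2 + 8*g + 16) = (g - 3)*(g + 4)*(g + 4)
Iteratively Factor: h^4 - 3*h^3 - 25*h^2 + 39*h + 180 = (h + 3)*(h^3 - 6*h^2 - 7*h + 60) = (h - 5)*(h + 3)*(h^2 - h - 12) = (h - 5)*(h + 3)^2*(h - 4)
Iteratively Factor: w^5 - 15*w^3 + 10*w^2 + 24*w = (w)*(w^4 - 15*w^2 + 10*w + 24) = w*(w + 1)*(w^3 - w^2 - 14*w + 24) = w*(w - 2)*(w + 1)*(w^2 + w - 12) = w*(w - 3)*(w - 2)*(w + 1)*(w + 4)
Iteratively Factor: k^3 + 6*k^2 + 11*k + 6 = (k + 3)*(k^2 + 3*k + 2) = (k + 2)*(k + 3)*(k + 1)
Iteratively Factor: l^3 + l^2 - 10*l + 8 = (l - 1)*(l^2 + 2*l - 8) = (l - 2)*(l - 1)*(l + 4)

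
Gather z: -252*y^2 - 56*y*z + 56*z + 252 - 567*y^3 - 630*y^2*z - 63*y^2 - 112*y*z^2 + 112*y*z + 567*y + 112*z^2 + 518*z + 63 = -567*y^3 - 315*y^2 + 567*y + z^2*(112 - 112*y) + z*(-630*y^2 + 56*y + 574) + 315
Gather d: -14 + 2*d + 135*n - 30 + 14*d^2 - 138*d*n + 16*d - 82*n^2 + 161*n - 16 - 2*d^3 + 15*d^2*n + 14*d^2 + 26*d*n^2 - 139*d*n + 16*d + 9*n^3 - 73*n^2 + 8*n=-2*d^3 + d^2*(15*n + 28) + d*(26*n^2 - 277*n + 34) + 9*n^3 - 155*n^2 + 304*n - 60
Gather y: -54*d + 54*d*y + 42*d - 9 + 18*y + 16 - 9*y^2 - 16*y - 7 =-12*d - 9*y^2 + y*(54*d + 2)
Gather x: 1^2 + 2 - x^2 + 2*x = -x^2 + 2*x + 3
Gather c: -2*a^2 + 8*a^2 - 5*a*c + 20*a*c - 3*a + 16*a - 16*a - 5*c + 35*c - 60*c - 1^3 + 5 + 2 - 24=6*a^2 - 3*a + c*(15*a - 30) - 18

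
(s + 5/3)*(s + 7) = s^2 + 26*s/3 + 35/3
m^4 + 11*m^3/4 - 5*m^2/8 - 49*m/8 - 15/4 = (m - 3/2)*(m + 1)*(m + 5/4)*(m + 2)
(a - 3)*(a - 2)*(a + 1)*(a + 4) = a^4 - 15*a^2 + 10*a + 24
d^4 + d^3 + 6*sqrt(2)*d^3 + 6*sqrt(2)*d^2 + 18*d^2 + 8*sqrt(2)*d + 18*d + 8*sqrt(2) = (d + 1)*(d + sqrt(2))^2*(d + 4*sqrt(2))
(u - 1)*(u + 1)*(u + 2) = u^3 + 2*u^2 - u - 2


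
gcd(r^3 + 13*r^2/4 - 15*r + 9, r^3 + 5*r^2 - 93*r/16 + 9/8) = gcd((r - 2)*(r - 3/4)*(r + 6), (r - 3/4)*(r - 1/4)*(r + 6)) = r^2 + 21*r/4 - 9/2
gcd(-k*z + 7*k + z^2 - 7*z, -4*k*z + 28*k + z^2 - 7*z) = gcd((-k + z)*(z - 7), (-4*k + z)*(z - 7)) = z - 7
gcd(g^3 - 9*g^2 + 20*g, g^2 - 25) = g - 5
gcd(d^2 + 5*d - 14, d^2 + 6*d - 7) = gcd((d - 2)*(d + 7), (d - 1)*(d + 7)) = d + 7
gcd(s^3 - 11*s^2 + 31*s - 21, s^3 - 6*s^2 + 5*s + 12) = s - 3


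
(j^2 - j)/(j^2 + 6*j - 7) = j/(j + 7)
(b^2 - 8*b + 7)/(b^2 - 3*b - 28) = (b - 1)/(b + 4)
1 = 1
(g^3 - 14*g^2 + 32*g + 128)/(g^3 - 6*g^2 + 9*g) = (g^3 - 14*g^2 + 32*g + 128)/(g*(g^2 - 6*g + 9))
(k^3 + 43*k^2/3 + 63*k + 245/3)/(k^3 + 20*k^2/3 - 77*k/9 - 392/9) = 3*(k + 5)/(3*k - 8)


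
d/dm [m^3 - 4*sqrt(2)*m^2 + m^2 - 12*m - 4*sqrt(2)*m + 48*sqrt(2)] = 3*m^2 - 8*sqrt(2)*m + 2*m - 12 - 4*sqrt(2)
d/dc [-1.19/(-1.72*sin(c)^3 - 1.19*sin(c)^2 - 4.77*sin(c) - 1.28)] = (-2.8322*sin(c) + 3.0702*cos(2*c) - 8.7465)*cos(c)/(1.72*sin(c)^3 + 1.19*sin(c)^2 + 4.77*sin(c) + 1.28)^2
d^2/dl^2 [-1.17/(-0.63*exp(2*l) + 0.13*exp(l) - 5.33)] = ((0.1521 - 2.9484*exp(l))*(0.63*exp(2*l) - 0.13*exp(l) + 5.33) + 1.17*(1.26*exp(l) - 0.13)*(2.52*exp(l) - 0.26)*exp(l))*exp(l)/(0.63*exp(2*l) - 0.13*exp(l) + 5.33)^3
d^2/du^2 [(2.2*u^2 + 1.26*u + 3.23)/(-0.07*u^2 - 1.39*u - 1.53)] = (0.415772*u^3 + 1.318758*u^2 - 1.07599800000001*u - 16.730176)/(0.000343*u^6 + 0.020433*u^5 + 0.428232*u^4 + 3.578833*u^3 + 9.359928*u^2 + 9.761553*u + 3.581577)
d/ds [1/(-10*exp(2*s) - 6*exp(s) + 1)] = (20*exp(s) + 6)*exp(s)/(10*exp(2*s) + 6*exp(s) - 1)^2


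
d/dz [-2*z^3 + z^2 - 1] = 2*z*(1 - 3*z)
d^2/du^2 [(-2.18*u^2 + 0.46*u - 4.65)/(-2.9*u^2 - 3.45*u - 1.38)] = (-51.359*u^3 + 182.29284*u^2 + 290.18502*u + 86.157954)/(24.389*u^6 + 87.0435*u^5 + 138.36915*u^4 + 123.905025*u^3 + 65.84463*u^2 + 19.71054*u + 2.628072)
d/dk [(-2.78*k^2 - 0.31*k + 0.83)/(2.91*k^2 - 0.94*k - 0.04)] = (3.5153*k^2 - 4.6082*k + 0.7926)/(8.4681*k^4 - 5.4708*k^3 + 0.6508*k^2 + 0.0752*k + 0.0016)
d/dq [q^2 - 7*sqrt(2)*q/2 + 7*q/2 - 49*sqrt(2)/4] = 2*q - 7*sqrt(2)/2 + 7/2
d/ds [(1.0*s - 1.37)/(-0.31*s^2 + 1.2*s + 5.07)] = (0.31*s^2 - 0.8494*s + 6.714)/(0.0961*s^4 - 0.744*s^3 - 1.7034*s^2 + 12.168*s + 25.7049)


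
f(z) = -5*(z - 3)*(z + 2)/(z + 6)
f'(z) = 5*(z - 3)*(z + 2)/(z + 6)^2 - 5*(z - 3)/(z + 6) - 5*(z + 2)/(z + 6)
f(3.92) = -2.75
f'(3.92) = -3.17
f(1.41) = 3.66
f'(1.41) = -1.72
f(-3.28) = -14.78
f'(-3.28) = 19.33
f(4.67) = -5.22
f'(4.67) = -3.42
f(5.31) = -7.47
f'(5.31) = -3.59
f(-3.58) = -21.48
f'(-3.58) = 25.74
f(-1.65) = 1.87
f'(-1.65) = 4.51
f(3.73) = -2.15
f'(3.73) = -3.10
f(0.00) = 5.00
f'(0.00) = 0.00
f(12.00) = -35.00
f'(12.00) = -4.44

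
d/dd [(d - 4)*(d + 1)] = 2*d - 3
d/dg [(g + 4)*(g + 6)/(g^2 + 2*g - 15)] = 2*(-4*g^2 - 39*g - 99)/(g^4 + 4*g^3 - 26*g^2 - 60*g + 225)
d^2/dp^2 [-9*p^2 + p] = -18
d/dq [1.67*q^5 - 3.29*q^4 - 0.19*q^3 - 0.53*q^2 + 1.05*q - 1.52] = 8.35*q^4 - 13.16*q^3 - 0.57*q^2 - 1.06*q + 1.05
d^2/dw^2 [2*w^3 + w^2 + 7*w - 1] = 12*w + 2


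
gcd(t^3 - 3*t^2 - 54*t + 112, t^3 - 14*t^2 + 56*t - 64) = t^2 - 10*t + 16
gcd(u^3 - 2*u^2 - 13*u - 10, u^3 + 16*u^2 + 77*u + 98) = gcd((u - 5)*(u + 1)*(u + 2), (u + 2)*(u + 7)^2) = u + 2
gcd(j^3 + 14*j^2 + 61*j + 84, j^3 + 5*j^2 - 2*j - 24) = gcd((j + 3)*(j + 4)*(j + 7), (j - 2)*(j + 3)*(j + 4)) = j^2 + 7*j + 12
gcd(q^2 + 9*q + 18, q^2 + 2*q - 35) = 1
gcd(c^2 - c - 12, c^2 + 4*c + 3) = c + 3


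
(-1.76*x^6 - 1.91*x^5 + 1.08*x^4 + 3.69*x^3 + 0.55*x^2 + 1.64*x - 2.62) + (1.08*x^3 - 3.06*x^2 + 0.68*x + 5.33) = -1.76*x^6 - 1.91*x^5 + 1.08*x^4 + 4.77*x^3 - 2.51*x^2 + 2.32*x + 2.71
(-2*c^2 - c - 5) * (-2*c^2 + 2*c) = 4*c^4 - 2*c^3 + 8*c^2 - 10*c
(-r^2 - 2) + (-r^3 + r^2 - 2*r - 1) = -r^3 - 2*r - 3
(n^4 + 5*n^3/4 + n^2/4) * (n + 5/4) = n^5 + 5*n^4/2 + 29*n^3/16 + 5*n^2/16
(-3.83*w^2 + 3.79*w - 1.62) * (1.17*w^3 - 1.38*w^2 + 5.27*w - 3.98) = -4.4811*w^5 + 9.7197*w^4 - 27.3097*w^3 + 37.4523*w^2 - 23.6216*w + 6.4476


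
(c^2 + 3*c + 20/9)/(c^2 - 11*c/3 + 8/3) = (9*c^2 + 27*c + 20)/(3*(3*c^2 - 11*c + 8))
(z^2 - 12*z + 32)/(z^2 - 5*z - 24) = (z - 4)/(z + 3)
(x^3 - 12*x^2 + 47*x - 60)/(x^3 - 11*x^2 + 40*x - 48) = (x - 5)/(x - 4)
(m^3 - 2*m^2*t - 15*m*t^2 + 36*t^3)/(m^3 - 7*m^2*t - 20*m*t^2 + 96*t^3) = (-m + 3*t)/(-m + 8*t)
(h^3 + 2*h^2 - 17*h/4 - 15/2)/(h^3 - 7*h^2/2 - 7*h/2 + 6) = (h^2 + h/2 - 5)/(h^2 - 5*h + 4)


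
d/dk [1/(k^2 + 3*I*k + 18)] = (-2*k - 3*I)/(k^2 + 3*I*k + 18)^2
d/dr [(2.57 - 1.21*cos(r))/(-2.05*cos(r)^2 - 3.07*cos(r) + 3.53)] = (2.4805*cos(r)^2 - 10.537*cos(r) - 3.6186)*sin(r)/(4.2025*cos(r)^4 + 12.587*cos(r)^3 - 5.0481*cos(r)^2 - 21.6742*cos(r) + 12.4609)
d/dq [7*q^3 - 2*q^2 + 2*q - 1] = 21*q^2 - 4*q + 2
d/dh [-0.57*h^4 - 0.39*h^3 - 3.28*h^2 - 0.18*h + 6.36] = -2.28*h^3 - 1.17*h^2 - 6.56*h - 0.18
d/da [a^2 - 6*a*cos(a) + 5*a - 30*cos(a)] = 6*a*sin(a) + 2*a + 30*sin(a) - 6*cos(a) + 5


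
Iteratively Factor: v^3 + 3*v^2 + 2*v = (v + 2)*(v^2 + v) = v*(v + 2)*(v + 1)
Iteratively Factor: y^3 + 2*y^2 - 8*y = (y)*(y^2 + 2*y - 8) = y*(y - 2)*(y + 4)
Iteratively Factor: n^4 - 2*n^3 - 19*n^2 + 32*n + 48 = (n - 3)*(n^3 + n^2 - 16*n - 16) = (n - 3)*(n + 1)*(n^2 - 16) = (n - 4)*(n - 3)*(n + 1)*(n + 4)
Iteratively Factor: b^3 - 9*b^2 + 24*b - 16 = (b - 1)*(b^2 - 8*b + 16) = (b - 4)*(b - 1)*(b - 4)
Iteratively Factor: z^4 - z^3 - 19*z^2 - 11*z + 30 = (z + 2)*(z^3 - 3*z^2 - 13*z + 15) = (z - 5)*(z + 2)*(z^2 + 2*z - 3) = (z - 5)*(z - 1)*(z + 2)*(z + 3)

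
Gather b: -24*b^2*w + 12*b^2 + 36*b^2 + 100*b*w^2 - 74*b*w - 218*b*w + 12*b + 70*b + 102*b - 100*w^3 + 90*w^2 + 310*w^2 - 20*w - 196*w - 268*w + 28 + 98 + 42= b^2*(48 - 24*w) + b*(100*w^2 - 292*w + 184) - 100*w^3 + 400*w^2 - 484*w + 168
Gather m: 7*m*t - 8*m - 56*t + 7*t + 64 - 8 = m*(7*t - 8) - 49*t + 56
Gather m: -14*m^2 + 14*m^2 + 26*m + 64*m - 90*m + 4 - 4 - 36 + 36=0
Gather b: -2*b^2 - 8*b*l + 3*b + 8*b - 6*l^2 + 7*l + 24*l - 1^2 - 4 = -2*b^2 + b*(11 - 8*l) - 6*l^2 + 31*l - 5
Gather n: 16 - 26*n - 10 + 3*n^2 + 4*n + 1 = 3*n^2 - 22*n + 7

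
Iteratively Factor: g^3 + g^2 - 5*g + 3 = (g - 1)*(g^2 + 2*g - 3) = (g - 1)^2*(g + 3)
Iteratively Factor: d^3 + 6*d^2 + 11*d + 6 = (d + 1)*(d^2 + 5*d + 6) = (d + 1)*(d + 3)*(d + 2)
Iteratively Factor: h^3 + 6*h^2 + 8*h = (h + 4)*(h^2 + 2*h) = h*(h + 4)*(h + 2)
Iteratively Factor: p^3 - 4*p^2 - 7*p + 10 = (p - 5)*(p^2 + p - 2) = (p - 5)*(p - 1)*(p + 2)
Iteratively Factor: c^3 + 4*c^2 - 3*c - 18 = (c - 2)*(c^2 + 6*c + 9) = (c - 2)*(c + 3)*(c + 3)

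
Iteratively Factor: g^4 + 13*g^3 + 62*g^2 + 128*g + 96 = (g + 4)*(g^3 + 9*g^2 + 26*g + 24) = (g + 2)*(g + 4)*(g^2 + 7*g + 12) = (g + 2)*(g + 3)*(g + 4)*(g + 4)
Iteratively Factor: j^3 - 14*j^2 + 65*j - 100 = (j - 5)*(j^2 - 9*j + 20) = (j - 5)*(j - 4)*(j - 5)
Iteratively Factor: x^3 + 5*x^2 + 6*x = (x + 3)*(x^2 + 2*x) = x*(x + 3)*(x + 2)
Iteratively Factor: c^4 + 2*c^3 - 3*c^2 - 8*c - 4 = (c + 1)*(c^3 + c^2 - 4*c - 4) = (c + 1)*(c + 2)*(c^2 - c - 2) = (c + 1)^2*(c + 2)*(c - 2)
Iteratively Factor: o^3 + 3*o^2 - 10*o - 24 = (o - 3)*(o^2 + 6*o + 8) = (o - 3)*(o + 2)*(o + 4)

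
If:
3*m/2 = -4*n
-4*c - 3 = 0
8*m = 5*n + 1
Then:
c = -3/4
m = 8/79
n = -3/79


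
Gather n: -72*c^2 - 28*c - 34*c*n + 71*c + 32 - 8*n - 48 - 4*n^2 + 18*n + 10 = -72*c^2 + 43*c - 4*n^2 + n*(10 - 34*c) - 6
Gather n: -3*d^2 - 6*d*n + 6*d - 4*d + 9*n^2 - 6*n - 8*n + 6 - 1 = -3*d^2 + 2*d + 9*n^2 + n*(-6*d - 14) + 5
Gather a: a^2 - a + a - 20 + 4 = a^2 - 16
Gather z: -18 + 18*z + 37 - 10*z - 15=8*z + 4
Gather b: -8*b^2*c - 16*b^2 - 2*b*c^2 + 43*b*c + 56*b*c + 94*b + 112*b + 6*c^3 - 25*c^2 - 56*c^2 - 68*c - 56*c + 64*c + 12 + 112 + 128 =b^2*(-8*c - 16) + b*(-2*c^2 + 99*c + 206) + 6*c^3 - 81*c^2 - 60*c + 252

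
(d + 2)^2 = d^2 + 4*d + 4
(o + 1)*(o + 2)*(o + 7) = o^3 + 10*o^2 + 23*o + 14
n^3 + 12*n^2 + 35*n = n*(n + 5)*(n + 7)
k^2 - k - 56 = (k - 8)*(k + 7)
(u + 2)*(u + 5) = u^2 + 7*u + 10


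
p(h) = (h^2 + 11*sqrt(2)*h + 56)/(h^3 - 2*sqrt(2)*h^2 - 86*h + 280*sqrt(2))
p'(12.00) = -0.17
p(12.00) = 0.56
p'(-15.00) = 0.00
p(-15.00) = -0.02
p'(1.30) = 0.15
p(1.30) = 0.28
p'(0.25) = 0.08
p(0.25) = 0.16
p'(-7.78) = 0.00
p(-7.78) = -0.01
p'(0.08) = 0.07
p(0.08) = 0.15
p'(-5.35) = 0.01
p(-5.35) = 0.00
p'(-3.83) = 0.01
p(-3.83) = 0.02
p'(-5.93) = 0.01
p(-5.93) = 0.00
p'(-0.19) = 0.06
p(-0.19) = 0.13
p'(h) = (2*h + 11*sqrt(2))/(h^3 - 2*sqrt(2)*h^2 - 86*h + 280*sqrt(2)) + (-3*h^2 + 4*sqrt(2)*h + 86)*(h^2 + 11*sqrt(2)*h + 56)/(h^3 - 2*sqrt(2)*h^2 - 86*h + 280*sqrt(2))^2 = (-h^4 - 22*sqrt(2)*h^3 - 210*h^2 + 784*sqrt(2)*h + 10976)/(h^6 - 4*sqrt(2)*h^5 - 164*h^4 + 904*sqrt(2)*h^3 + 5156*h^2 - 48160*sqrt(2)*h + 156800)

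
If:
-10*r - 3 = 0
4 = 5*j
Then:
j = 4/5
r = -3/10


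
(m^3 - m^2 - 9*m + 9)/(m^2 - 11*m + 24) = (m^2 + 2*m - 3)/(m - 8)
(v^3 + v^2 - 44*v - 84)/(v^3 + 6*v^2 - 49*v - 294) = (v + 2)/(v + 7)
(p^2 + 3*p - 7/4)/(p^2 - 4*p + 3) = (p^2 + 3*p - 7/4)/(p^2 - 4*p + 3)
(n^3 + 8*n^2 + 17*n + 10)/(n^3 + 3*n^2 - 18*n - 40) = (n + 1)/(n - 4)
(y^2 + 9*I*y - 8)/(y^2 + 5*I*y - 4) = (y + 8*I)/(y + 4*I)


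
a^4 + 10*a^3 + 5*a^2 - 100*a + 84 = (a - 2)*(a - 1)*(a + 6)*(a + 7)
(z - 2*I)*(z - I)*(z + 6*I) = z^3 + 3*I*z^2 + 16*z - 12*I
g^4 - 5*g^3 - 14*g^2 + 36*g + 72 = (g - 6)*(g - 3)*(g + 2)^2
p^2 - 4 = (p - 2)*(p + 2)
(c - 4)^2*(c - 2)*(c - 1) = c^4 - 11*c^3 + 42*c^2 - 64*c + 32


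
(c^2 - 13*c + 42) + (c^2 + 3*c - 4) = 2*c^2 - 10*c + 38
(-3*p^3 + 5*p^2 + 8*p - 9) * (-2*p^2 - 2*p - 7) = 6*p^5 - 4*p^4 - 5*p^3 - 33*p^2 - 38*p + 63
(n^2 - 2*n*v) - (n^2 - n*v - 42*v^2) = -n*v + 42*v^2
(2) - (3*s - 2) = 4 - 3*s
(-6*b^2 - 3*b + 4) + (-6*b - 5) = -6*b^2 - 9*b - 1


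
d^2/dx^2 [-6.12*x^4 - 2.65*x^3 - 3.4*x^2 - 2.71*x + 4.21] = -73.44*x^2 - 15.9*x - 6.8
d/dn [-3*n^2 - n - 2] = -6*n - 1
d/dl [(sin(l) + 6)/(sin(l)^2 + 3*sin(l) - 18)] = -cos(l)/(sin(l) - 3)^2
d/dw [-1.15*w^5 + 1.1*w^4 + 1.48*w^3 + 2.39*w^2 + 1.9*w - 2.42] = -5.75*w^4 + 4.4*w^3 + 4.44*w^2 + 4.78*w + 1.9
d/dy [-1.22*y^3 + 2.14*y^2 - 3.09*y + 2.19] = -3.66*y^2 + 4.28*y - 3.09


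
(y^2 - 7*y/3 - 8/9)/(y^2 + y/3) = (y - 8/3)/y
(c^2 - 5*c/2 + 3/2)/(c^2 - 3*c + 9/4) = 2*(c - 1)/(2*c - 3)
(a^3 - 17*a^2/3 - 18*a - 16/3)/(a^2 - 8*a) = a + 7/3 + 2/(3*a)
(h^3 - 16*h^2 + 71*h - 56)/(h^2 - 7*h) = h - 9 + 8/h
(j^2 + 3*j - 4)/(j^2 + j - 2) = (j + 4)/(j + 2)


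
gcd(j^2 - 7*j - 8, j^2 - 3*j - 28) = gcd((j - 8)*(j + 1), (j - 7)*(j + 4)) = 1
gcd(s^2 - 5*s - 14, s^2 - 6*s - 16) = s + 2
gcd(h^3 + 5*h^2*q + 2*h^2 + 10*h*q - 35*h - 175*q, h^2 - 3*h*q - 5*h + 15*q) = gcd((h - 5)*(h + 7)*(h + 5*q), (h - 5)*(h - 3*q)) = h - 5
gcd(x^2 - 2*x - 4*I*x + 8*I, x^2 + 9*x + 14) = 1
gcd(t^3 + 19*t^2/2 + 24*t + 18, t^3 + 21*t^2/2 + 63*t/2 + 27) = t^2 + 15*t/2 + 9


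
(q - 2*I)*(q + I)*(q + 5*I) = q^3 + 4*I*q^2 + 7*q + 10*I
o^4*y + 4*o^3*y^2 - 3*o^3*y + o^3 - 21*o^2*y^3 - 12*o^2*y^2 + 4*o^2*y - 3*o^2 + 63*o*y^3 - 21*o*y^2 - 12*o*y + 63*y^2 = (o - 3)*(o - 3*y)*(o + 7*y)*(o*y + 1)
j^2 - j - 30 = (j - 6)*(j + 5)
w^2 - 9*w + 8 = (w - 8)*(w - 1)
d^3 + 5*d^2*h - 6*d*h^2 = d*(d - h)*(d + 6*h)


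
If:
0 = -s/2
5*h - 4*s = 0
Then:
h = 0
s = 0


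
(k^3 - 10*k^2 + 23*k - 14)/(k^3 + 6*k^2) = (k^3 - 10*k^2 + 23*k - 14)/(k^2*(k + 6))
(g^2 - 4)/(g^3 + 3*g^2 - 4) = (g - 2)/(g^2 + g - 2)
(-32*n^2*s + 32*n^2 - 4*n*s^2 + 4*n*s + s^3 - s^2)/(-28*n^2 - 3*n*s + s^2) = (-8*n*s + 8*n + s^2 - s)/(-7*n + s)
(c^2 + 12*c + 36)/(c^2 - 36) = (c + 6)/(c - 6)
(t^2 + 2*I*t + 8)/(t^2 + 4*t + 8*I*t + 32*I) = (t^2 + 2*I*t + 8)/(t^2 + t*(4 + 8*I) + 32*I)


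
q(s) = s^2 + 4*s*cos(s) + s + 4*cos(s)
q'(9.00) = -1.13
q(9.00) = 53.55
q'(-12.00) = 3.98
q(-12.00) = 94.87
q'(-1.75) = -6.16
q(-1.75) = 1.85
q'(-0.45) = 4.66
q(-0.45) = 1.73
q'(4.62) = 32.26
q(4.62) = 23.89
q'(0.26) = 4.09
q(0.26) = 5.20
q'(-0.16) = 5.16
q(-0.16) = 3.18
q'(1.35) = -4.60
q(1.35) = 5.23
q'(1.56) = -6.08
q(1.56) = 4.10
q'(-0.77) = 2.97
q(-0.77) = 0.48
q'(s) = -4*s*sin(s) + 2*s - 4*sin(s) + 4*cos(s) + 1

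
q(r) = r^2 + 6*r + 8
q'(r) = 2*r + 6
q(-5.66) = 6.08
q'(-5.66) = -5.32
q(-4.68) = 1.82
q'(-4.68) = -3.36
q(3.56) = 42.03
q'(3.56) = 13.12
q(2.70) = 31.49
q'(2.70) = 11.40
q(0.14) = 8.86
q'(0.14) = 6.28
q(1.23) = 16.89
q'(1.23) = 8.46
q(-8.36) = 27.73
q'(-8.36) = -10.72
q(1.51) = 19.34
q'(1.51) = 9.02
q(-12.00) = 80.00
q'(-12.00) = -18.00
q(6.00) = 80.00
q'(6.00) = 18.00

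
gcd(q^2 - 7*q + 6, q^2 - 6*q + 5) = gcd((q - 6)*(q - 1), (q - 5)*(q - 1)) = q - 1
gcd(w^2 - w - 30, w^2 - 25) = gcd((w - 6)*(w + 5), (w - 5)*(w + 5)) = w + 5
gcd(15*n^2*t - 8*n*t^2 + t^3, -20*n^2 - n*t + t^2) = -5*n + t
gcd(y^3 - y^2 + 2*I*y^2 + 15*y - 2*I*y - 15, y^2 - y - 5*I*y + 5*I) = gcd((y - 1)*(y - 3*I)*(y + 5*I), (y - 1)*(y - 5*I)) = y - 1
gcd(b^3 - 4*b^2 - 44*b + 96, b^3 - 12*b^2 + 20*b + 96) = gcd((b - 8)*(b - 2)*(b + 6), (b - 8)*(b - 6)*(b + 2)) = b - 8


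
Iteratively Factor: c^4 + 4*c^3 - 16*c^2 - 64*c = (c + 4)*(c^3 - 16*c) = c*(c + 4)*(c^2 - 16) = c*(c + 4)^2*(c - 4)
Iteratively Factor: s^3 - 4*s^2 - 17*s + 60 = (s + 4)*(s^2 - 8*s + 15) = (s - 5)*(s + 4)*(s - 3)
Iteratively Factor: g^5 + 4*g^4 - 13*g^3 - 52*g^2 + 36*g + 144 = (g - 3)*(g^4 + 7*g^3 + 8*g^2 - 28*g - 48) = (g - 3)*(g + 2)*(g^3 + 5*g^2 - 2*g - 24) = (g - 3)*(g + 2)*(g + 4)*(g^2 + g - 6) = (g - 3)*(g - 2)*(g + 2)*(g + 4)*(g + 3)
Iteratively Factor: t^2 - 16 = (t - 4)*(t + 4)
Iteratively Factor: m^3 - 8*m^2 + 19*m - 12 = (m - 3)*(m^2 - 5*m + 4) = (m - 3)*(m - 1)*(m - 4)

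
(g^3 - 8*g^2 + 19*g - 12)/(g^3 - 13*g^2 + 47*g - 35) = (g^2 - 7*g + 12)/(g^2 - 12*g + 35)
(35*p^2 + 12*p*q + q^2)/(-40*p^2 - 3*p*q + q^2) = (-7*p - q)/(8*p - q)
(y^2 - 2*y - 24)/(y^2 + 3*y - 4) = (y - 6)/(y - 1)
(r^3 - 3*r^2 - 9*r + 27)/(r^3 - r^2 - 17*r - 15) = (r^2 - 6*r + 9)/(r^2 - 4*r - 5)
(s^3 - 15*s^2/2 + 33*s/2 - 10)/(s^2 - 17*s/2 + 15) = (s^2 - 5*s + 4)/(s - 6)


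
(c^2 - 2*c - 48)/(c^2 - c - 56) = (c + 6)/(c + 7)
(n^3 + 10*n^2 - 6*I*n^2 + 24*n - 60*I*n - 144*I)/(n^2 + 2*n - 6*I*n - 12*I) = (n^2 + 10*n + 24)/(n + 2)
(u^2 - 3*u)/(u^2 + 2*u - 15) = u/(u + 5)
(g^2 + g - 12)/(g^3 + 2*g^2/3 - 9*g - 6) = 3*(g + 4)/(3*g^2 + 11*g + 6)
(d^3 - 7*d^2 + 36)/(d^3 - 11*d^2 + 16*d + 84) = (d - 3)/(d - 7)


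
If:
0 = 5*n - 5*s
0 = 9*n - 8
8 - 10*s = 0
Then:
No Solution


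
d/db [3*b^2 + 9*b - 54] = 6*b + 9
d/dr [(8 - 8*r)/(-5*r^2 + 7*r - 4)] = 8*(-5*r^2 + 10*r - 3)/(25*r^4 - 70*r^3 + 89*r^2 - 56*r + 16)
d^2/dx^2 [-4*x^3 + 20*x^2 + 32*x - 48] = 40 - 24*x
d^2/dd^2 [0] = 0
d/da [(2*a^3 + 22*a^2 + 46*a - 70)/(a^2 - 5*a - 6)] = 2*(a^4 - 10*a^3 - 96*a^2 - 62*a - 313)/(a^4 - 10*a^3 + 13*a^2 + 60*a + 36)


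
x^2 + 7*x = x*(x + 7)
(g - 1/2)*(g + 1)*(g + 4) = g^3 + 9*g^2/2 + 3*g/2 - 2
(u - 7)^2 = u^2 - 14*u + 49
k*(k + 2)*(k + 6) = k^3 + 8*k^2 + 12*k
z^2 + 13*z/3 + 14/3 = (z + 2)*(z + 7/3)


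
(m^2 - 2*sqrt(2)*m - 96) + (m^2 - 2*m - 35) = 2*m^2 - 2*sqrt(2)*m - 2*m - 131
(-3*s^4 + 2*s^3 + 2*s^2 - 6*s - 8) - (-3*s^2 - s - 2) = -3*s^4 + 2*s^3 + 5*s^2 - 5*s - 6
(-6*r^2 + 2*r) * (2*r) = -12*r^3 + 4*r^2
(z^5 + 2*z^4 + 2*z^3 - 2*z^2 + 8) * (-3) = -3*z^5 - 6*z^4 - 6*z^3 + 6*z^2 - 24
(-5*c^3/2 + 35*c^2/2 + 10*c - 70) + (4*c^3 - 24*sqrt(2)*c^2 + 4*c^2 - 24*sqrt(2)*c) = 3*c^3/2 - 24*sqrt(2)*c^2 + 43*c^2/2 - 24*sqrt(2)*c + 10*c - 70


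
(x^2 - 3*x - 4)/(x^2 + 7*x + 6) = (x - 4)/(x + 6)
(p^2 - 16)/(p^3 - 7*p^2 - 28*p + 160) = (p + 4)/(p^2 - 3*p - 40)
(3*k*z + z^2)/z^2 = (3*k + z)/z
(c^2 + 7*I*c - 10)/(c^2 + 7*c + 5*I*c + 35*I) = (c + 2*I)/(c + 7)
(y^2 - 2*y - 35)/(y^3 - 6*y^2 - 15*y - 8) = (-y^2 + 2*y + 35)/(-y^3 + 6*y^2 + 15*y + 8)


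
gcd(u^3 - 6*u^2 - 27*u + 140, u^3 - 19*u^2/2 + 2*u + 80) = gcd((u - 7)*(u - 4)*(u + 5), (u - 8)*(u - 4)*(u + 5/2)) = u - 4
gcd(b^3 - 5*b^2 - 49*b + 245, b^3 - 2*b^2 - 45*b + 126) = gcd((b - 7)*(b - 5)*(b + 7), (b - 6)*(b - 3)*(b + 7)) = b + 7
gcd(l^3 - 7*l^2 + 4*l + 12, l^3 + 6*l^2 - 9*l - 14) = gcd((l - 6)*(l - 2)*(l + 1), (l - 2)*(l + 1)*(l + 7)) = l^2 - l - 2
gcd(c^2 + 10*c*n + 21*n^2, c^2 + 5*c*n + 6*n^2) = c + 3*n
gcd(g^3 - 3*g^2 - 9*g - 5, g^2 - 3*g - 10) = g - 5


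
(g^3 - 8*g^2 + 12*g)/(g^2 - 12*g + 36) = g*(g - 2)/(g - 6)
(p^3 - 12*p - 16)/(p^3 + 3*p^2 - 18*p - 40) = (p + 2)/(p + 5)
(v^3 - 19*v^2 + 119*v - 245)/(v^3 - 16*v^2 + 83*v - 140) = (v - 7)/(v - 4)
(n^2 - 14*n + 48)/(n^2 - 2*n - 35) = (-n^2 + 14*n - 48)/(-n^2 + 2*n + 35)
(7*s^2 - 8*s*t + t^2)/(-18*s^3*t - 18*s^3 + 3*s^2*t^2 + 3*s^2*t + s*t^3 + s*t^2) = (7*s^2 - 8*s*t + t^2)/(s*(-18*s^2*t - 18*s^2 + 3*s*t^2 + 3*s*t + t^3 + t^2))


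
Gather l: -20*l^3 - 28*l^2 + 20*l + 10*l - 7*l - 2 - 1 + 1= -20*l^3 - 28*l^2 + 23*l - 2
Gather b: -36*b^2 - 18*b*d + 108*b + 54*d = -36*b^2 + b*(108 - 18*d) + 54*d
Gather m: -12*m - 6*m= -18*m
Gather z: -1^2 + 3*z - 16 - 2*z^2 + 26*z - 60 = -2*z^2 + 29*z - 77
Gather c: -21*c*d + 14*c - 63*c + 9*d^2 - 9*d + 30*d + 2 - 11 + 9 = c*(-21*d - 49) + 9*d^2 + 21*d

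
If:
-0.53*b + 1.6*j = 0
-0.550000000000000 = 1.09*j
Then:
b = -1.52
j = -0.50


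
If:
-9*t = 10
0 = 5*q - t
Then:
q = -2/9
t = -10/9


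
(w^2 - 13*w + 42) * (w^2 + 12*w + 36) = w^4 - w^3 - 78*w^2 + 36*w + 1512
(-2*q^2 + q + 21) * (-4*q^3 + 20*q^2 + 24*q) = 8*q^5 - 44*q^4 - 112*q^3 + 444*q^2 + 504*q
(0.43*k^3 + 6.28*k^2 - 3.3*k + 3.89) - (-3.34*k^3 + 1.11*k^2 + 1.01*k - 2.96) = 3.77*k^3 + 5.17*k^2 - 4.31*k + 6.85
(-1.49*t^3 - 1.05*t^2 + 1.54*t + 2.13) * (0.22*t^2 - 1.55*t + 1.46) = -0.3278*t^5 + 2.0785*t^4 - 0.2091*t^3 - 3.4514*t^2 - 1.0531*t + 3.1098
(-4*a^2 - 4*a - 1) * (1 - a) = 4*a^3 - 3*a - 1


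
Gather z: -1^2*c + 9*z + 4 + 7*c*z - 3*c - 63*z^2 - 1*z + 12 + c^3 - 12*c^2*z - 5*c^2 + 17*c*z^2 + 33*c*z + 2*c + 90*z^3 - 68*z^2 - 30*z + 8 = c^3 - 5*c^2 - 2*c + 90*z^3 + z^2*(17*c - 131) + z*(-12*c^2 + 40*c - 22) + 24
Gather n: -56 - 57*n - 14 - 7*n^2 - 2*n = -7*n^2 - 59*n - 70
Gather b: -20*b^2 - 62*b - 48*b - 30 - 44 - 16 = -20*b^2 - 110*b - 90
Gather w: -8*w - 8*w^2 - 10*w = -8*w^2 - 18*w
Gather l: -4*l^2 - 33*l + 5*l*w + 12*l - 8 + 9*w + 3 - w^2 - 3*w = -4*l^2 + l*(5*w - 21) - w^2 + 6*w - 5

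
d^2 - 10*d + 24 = (d - 6)*(d - 4)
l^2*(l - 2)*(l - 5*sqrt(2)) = l^4 - 5*sqrt(2)*l^3 - 2*l^3 + 10*sqrt(2)*l^2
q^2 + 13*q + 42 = (q + 6)*(q + 7)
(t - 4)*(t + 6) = t^2 + 2*t - 24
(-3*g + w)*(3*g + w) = -9*g^2 + w^2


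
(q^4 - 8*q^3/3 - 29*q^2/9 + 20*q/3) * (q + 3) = q^5 + q^4/3 - 101*q^3/9 - 3*q^2 + 20*q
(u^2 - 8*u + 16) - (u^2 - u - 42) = 58 - 7*u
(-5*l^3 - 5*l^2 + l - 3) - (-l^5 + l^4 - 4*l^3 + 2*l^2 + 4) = l^5 - l^4 - l^3 - 7*l^2 + l - 7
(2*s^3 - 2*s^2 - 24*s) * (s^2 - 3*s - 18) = 2*s^5 - 8*s^4 - 54*s^3 + 108*s^2 + 432*s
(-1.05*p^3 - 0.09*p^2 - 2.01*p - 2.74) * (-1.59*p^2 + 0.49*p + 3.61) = 1.6695*p^5 - 0.3714*p^4 - 0.6387*p^3 + 3.0468*p^2 - 8.5987*p - 9.8914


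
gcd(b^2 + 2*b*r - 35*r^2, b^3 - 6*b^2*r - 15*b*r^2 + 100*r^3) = -b + 5*r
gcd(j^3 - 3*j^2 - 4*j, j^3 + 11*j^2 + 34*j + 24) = j + 1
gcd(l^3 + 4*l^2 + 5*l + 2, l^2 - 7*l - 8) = l + 1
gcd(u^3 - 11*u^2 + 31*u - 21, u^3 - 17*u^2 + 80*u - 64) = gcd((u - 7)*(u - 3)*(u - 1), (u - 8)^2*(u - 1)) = u - 1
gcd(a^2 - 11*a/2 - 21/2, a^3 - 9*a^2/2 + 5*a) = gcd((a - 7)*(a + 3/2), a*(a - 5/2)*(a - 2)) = 1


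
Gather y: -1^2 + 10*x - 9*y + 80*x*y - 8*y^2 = 10*x - 8*y^2 + y*(80*x - 9) - 1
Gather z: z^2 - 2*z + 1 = z^2 - 2*z + 1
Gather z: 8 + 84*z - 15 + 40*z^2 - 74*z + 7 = 40*z^2 + 10*z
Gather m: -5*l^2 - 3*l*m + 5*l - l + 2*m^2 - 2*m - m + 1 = -5*l^2 + 4*l + 2*m^2 + m*(-3*l - 3) + 1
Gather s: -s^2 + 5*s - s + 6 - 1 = -s^2 + 4*s + 5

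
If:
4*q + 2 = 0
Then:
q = -1/2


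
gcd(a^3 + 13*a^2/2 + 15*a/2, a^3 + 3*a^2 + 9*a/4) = a^2 + 3*a/2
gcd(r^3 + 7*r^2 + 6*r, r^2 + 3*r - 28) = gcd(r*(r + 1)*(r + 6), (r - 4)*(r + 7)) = 1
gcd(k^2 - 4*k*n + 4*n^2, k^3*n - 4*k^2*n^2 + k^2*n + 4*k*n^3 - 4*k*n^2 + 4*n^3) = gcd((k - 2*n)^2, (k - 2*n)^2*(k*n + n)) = k^2 - 4*k*n + 4*n^2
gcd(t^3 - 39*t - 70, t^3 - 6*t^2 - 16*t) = t + 2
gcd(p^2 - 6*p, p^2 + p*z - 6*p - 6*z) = p - 6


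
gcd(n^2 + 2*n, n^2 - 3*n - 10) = n + 2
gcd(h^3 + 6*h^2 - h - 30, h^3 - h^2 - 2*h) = h - 2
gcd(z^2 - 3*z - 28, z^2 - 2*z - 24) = z + 4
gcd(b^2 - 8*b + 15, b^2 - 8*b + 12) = 1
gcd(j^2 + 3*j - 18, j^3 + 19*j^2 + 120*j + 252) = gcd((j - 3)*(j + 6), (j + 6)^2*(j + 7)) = j + 6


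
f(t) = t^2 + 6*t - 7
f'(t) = 2*t + 6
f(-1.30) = -13.11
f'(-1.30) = 3.40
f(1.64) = 5.53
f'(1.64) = 9.28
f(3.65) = 28.22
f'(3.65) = 13.30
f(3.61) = 27.69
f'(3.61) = 13.22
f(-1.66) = -14.20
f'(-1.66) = 2.68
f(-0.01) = -7.06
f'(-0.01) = 5.98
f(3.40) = 24.96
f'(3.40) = 12.80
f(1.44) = 3.71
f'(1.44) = 8.88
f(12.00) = 209.00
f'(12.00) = 30.00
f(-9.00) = 20.00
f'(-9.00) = -12.00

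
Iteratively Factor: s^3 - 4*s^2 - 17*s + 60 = (s - 5)*(s^2 + s - 12) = (s - 5)*(s - 3)*(s + 4)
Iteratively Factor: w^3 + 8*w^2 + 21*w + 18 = (w + 3)*(w^2 + 5*w + 6) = (w + 3)^2*(w + 2)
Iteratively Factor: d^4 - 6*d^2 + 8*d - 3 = (d + 3)*(d^3 - 3*d^2 + 3*d - 1) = (d - 1)*(d + 3)*(d^2 - 2*d + 1) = (d - 1)^2*(d + 3)*(d - 1)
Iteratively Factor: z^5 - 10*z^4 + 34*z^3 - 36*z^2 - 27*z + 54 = (z - 3)*(z^4 - 7*z^3 + 13*z^2 + 3*z - 18) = (z - 3)^2*(z^3 - 4*z^2 + z + 6) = (z - 3)^3*(z^2 - z - 2) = (z - 3)^3*(z + 1)*(z - 2)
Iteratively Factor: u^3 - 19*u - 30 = (u + 3)*(u^2 - 3*u - 10) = (u - 5)*(u + 3)*(u + 2)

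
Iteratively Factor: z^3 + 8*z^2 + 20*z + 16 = (z + 2)*(z^2 + 6*z + 8) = (z + 2)^2*(z + 4)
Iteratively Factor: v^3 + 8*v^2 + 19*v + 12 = (v + 1)*(v^2 + 7*v + 12) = (v + 1)*(v + 3)*(v + 4)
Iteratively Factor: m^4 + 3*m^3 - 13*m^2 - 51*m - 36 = (m + 1)*(m^3 + 2*m^2 - 15*m - 36) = (m + 1)*(m + 3)*(m^2 - m - 12) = (m - 4)*(m + 1)*(m + 3)*(m + 3)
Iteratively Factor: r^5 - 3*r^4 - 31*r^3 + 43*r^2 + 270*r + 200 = (r - 5)*(r^4 + 2*r^3 - 21*r^2 - 62*r - 40) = (r - 5)*(r + 1)*(r^3 + r^2 - 22*r - 40) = (r - 5)*(r + 1)*(r + 4)*(r^2 - 3*r - 10) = (r - 5)*(r + 1)*(r + 2)*(r + 4)*(r - 5)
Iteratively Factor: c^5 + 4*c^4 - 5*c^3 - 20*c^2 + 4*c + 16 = (c + 4)*(c^4 - 5*c^2 + 4) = (c + 2)*(c + 4)*(c^3 - 2*c^2 - c + 2) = (c - 1)*(c + 2)*(c + 4)*(c^2 - c - 2) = (c - 2)*(c - 1)*(c + 2)*(c + 4)*(c + 1)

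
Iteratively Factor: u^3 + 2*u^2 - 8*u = (u)*(u^2 + 2*u - 8) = u*(u - 2)*(u + 4)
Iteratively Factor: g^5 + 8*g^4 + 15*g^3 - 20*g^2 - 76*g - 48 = (g + 2)*(g^4 + 6*g^3 + 3*g^2 - 26*g - 24) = (g + 1)*(g + 2)*(g^3 + 5*g^2 - 2*g - 24) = (g + 1)*(g + 2)*(g + 3)*(g^2 + 2*g - 8) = (g + 1)*(g + 2)*(g + 3)*(g + 4)*(g - 2)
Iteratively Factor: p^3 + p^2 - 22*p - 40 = (p + 4)*(p^2 - 3*p - 10) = (p + 2)*(p + 4)*(p - 5)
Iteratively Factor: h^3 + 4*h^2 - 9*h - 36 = (h - 3)*(h^2 + 7*h + 12) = (h - 3)*(h + 3)*(h + 4)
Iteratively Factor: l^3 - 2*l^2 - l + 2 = (l - 2)*(l^2 - 1) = (l - 2)*(l + 1)*(l - 1)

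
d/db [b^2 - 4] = 2*b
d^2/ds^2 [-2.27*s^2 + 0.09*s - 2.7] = -4.54000000000000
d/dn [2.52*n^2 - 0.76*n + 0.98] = 5.04*n - 0.76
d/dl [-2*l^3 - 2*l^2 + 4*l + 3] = -6*l^2 - 4*l + 4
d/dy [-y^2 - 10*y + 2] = -2*y - 10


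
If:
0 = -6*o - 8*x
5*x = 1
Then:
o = -4/15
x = 1/5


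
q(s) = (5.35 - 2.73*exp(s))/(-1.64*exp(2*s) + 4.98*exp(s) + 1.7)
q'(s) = (5.35 - 2.73*exp(s))*(3.28*exp(2*s) - 4.98*exp(s))/(-1.64*exp(2*s) + 4.98*exp(s) + 1.7)^2 - 2.73*exp(s)/(-1.64*exp(2*s) + 4.98*exp(s) + 1.7) = (-4.4772*exp(2*s) + 17.548*exp(s) - 31.284)*exp(s)/(2.6896*exp(4*s) - 16.3344*exp(3*s) + 19.2244*exp(2*s) + 16.932*exp(s) + 2.89)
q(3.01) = 0.09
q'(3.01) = -0.09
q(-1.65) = 1.86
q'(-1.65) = -0.80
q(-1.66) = 1.87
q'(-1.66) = -0.80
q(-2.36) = 2.36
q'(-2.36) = -0.60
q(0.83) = -0.20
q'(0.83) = -1.66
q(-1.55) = 1.78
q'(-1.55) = -0.82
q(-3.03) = 2.69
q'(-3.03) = -0.39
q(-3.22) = 2.76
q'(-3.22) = -0.34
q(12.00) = 0.00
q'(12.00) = 0.00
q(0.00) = 0.52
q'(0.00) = -0.72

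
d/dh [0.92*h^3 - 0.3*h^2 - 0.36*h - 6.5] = 2.76*h^2 - 0.6*h - 0.36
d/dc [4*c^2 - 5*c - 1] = 8*c - 5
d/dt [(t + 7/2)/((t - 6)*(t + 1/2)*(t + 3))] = (-8*t^3 - 32*t^2 + 70*t + 237)/(4*t^6 - 20*t^5 - 131*t^4 + 318*t^3 + 1701*t^2 + 1404*t + 324)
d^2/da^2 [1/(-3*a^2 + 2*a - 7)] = 2*(9*a^2 - 6*a - 4*(3*a - 1)^2 + 21)/(3*a^2 - 2*a + 7)^3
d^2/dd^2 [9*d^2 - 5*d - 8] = 18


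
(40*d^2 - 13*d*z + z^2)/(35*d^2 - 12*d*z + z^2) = (-8*d + z)/(-7*d + z)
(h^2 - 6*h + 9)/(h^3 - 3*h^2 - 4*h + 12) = (h - 3)/(h^2 - 4)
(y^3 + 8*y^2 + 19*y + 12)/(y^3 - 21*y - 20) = (y + 3)/(y - 5)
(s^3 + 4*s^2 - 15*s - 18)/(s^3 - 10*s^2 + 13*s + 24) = (s + 6)/(s - 8)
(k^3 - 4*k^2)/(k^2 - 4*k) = k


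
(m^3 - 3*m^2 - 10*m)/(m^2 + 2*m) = m - 5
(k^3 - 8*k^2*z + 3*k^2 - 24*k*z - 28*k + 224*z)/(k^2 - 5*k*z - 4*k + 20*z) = (-k^2 + 8*k*z - 7*k + 56*z)/(-k + 5*z)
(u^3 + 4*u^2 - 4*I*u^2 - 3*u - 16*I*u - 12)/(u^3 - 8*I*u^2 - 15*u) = (u^2 + u*(4 - I) - 4*I)/(u*(u - 5*I))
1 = 1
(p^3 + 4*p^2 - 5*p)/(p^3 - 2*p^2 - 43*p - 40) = p*(p - 1)/(p^2 - 7*p - 8)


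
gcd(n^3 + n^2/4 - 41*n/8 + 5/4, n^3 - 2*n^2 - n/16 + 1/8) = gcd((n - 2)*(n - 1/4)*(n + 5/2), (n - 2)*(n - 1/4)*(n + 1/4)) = n^2 - 9*n/4 + 1/2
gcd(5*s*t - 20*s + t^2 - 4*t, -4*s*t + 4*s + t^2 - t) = 1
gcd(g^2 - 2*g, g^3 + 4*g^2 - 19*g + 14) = g - 2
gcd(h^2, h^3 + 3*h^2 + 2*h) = h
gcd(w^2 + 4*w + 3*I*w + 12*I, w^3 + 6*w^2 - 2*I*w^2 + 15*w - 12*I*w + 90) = w + 3*I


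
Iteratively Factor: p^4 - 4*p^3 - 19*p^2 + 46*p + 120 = (p + 2)*(p^3 - 6*p^2 - 7*p + 60) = (p + 2)*(p + 3)*(p^2 - 9*p + 20) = (p - 4)*(p + 2)*(p + 3)*(p - 5)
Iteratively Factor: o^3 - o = (o)*(o^2 - 1) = o*(o + 1)*(o - 1)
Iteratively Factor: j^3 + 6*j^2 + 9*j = (j + 3)*(j^2 + 3*j) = (j + 3)^2*(j)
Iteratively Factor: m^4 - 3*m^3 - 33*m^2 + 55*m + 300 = (m - 5)*(m^3 + 2*m^2 - 23*m - 60) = (m - 5)*(m + 4)*(m^2 - 2*m - 15) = (m - 5)*(m + 3)*(m + 4)*(m - 5)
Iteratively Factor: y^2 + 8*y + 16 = (y + 4)*(y + 4)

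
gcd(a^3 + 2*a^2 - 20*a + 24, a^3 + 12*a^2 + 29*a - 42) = a + 6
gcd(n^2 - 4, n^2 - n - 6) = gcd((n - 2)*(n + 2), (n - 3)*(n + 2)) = n + 2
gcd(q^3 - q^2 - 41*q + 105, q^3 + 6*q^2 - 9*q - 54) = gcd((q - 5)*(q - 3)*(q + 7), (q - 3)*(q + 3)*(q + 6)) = q - 3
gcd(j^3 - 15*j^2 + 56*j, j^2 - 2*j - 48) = j - 8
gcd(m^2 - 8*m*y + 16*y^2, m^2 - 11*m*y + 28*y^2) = -m + 4*y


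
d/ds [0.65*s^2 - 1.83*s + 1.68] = 1.3*s - 1.83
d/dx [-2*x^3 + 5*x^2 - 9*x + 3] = -6*x^2 + 10*x - 9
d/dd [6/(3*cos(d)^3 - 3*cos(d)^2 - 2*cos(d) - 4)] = 96*(-9*sin(d)^2 - 6*cos(d) + 7)*sin(d)/(12*sin(d)^2 + cos(d) + 3*cos(3*d) - 28)^2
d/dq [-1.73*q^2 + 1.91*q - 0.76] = 1.91 - 3.46*q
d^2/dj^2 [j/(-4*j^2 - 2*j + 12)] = (-j*(4*j + 1)^2 + (6*j + 1)*(2*j^2 + j - 6))/(2*j^2 + j - 6)^3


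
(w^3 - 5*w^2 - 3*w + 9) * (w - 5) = w^4 - 10*w^3 + 22*w^2 + 24*w - 45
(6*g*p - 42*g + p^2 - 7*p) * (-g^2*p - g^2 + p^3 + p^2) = -6*g^3*p^2 + 36*g^3*p + 42*g^3 - g^2*p^3 + 6*g^2*p^2 + 7*g^2*p + 6*g*p^4 - 36*g*p^3 - 42*g*p^2 + p^5 - 6*p^4 - 7*p^3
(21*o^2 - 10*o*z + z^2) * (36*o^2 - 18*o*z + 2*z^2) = 756*o^4 - 738*o^3*z + 258*o^2*z^2 - 38*o*z^3 + 2*z^4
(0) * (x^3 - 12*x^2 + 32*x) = 0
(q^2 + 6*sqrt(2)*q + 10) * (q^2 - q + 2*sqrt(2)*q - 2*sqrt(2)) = q^4 - q^3 + 8*sqrt(2)*q^3 - 8*sqrt(2)*q^2 + 34*q^2 - 34*q + 20*sqrt(2)*q - 20*sqrt(2)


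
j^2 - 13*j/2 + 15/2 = (j - 5)*(j - 3/2)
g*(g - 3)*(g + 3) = g^3 - 9*g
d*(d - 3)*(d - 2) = d^3 - 5*d^2 + 6*d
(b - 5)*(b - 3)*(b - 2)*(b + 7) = b^4 - 3*b^3 - 39*b^2 + 187*b - 210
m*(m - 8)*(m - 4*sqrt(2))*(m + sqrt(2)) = m^4 - 8*m^3 - 3*sqrt(2)*m^3 - 8*m^2 + 24*sqrt(2)*m^2 + 64*m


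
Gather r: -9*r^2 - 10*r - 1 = -9*r^2 - 10*r - 1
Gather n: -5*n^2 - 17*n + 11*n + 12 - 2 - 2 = -5*n^2 - 6*n + 8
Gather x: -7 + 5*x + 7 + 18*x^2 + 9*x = 18*x^2 + 14*x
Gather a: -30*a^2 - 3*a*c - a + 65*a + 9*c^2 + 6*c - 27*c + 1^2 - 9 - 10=-30*a^2 + a*(64 - 3*c) + 9*c^2 - 21*c - 18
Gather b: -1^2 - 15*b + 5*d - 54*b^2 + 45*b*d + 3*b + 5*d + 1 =-54*b^2 + b*(45*d - 12) + 10*d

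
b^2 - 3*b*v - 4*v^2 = (b - 4*v)*(b + v)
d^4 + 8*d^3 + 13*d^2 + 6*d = d*(d + 1)^2*(d + 6)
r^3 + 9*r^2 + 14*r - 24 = (r - 1)*(r + 4)*(r + 6)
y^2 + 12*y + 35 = (y + 5)*(y + 7)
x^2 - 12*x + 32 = (x - 8)*(x - 4)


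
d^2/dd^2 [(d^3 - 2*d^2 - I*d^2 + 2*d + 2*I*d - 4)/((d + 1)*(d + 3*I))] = (d^3*(-14 + 24*I) + d^2*(-96 + 54*I) + d*(-42 - 108*I) + 148 + 18*I)/(d^6 + d^5*(3 + 9*I) + d^4*(-24 + 27*I) - 80*d^3 + d^2*(-81 - 72*I) + d*(-27 - 81*I) - 27*I)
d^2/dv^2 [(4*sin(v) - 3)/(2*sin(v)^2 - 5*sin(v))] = (-16*sin(v)^2 + 8*sin(v) - 58 + 3/sin(v) + 180/sin(v)^2 - 150/sin(v)^3)/(2*sin(v) - 5)^3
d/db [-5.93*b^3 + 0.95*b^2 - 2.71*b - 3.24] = -17.79*b^2 + 1.9*b - 2.71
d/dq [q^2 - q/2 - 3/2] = 2*q - 1/2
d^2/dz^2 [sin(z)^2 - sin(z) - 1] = sin(z) + 2*cos(2*z)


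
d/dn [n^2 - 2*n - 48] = 2*n - 2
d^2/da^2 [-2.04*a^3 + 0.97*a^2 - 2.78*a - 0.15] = 1.94 - 12.24*a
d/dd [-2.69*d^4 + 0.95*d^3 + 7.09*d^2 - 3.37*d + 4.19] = -10.76*d^3 + 2.85*d^2 + 14.18*d - 3.37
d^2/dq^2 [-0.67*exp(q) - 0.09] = -0.67*exp(q)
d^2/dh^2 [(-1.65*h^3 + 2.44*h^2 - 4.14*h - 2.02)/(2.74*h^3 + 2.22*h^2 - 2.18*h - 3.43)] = (56.710328*h^6 - 245.623464*h^5 - 431.717688*h^4 + 16.987316*h^3 - 416.788116*h^2 - 360.869406*h + 69.362904)/(20.570824*h^9 + 50.000616*h^8 - 8.588256*h^7 - 145.87518*h^6 - 118.351032*h^5 + 103.866204*h^4 + 185.946214*h^3 + 29.452038*h^2 - 76.942446*h - 40.353607)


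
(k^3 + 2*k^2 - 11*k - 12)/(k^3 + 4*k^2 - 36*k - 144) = (k^2 - 2*k - 3)/(k^2 - 36)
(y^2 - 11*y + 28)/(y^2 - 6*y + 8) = (y - 7)/(y - 2)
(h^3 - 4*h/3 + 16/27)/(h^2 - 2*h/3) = h + 2/3 - 8/(9*h)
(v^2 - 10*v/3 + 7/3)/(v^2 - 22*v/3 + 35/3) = (v - 1)/(v - 5)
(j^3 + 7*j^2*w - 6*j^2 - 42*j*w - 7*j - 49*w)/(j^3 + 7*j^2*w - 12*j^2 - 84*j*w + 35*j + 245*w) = (j + 1)/(j - 5)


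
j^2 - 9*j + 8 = (j - 8)*(j - 1)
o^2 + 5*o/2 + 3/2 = (o + 1)*(o + 3/2)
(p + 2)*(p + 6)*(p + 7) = p^3 + 15*p^2 + 68*p + 84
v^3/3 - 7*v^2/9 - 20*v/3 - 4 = (v/3 + 1)*(v - 6)*(v + 2/3)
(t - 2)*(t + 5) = t^2 + 3*t - 10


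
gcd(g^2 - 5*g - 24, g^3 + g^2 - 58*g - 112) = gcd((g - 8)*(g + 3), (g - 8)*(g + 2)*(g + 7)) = g - 8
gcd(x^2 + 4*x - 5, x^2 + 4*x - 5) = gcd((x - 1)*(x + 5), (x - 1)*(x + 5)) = x^2 + 4*x - 5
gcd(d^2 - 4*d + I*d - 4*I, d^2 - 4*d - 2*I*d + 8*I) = d - 4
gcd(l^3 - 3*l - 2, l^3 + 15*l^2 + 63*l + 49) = l + 1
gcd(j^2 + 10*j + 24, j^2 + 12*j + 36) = j + 6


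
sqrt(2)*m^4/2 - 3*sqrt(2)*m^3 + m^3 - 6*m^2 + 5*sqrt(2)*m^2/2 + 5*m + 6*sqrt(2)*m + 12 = (m - 4)*(m - 3)*(m + sqrt(2))*(sqrt(2)*m/2 + sqrt(2)/2)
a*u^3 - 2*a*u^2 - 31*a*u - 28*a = (u - 7)*(u + 4)*(a*u + a)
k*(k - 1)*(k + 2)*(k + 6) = k^4 + 7*k^3 + 4*k^2 - 12*k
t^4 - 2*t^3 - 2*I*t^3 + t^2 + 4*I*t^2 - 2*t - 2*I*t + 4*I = (t - 2)*(t - 2*I)*(t - I)*(t + I)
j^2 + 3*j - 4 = (j - 1)*(j + 4)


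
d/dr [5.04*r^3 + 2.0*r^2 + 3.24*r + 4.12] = 15.12*r^2 + 4.0*r + 3.24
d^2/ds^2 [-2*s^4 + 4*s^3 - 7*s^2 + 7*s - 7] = -24*s^2 + 24*s - 14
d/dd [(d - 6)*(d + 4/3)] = 2*d - 14/3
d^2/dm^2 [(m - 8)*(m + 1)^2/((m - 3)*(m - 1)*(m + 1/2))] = 8*(-5*m^6 - 96*m^5 + 237*m^4 + 207*m^3 - 546*m^2 - 219*m - 82)/(8*m^9 - 84*m^8 + 318*m^7 - 475*m^6 + 66*m^5 + 429*m^4 - 190*m^3 - 153*m^2 + 54*m + 27)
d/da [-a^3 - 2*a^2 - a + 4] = -3*a^2 - 4*a - 1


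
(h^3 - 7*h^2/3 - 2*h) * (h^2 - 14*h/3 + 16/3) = h^5 - 7*h^4 + 128*h^3/9 - 28*h^2/9 - 32*h/3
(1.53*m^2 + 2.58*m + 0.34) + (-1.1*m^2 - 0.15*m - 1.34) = 0.43*m^2 + 2.43*m - 1.0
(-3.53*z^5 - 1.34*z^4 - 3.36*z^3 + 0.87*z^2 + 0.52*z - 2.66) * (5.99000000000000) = -21.1447*z^5 - 8.0266*z^4 - 20.1264*z^3 + 5.2113*z^2 + 3.1148*z - 15.9334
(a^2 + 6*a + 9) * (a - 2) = a^3 + 4*a^2 - 3*a - 18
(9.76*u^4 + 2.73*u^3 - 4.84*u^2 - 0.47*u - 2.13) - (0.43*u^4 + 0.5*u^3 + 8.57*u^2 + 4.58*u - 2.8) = 9.33*u^4 + 2.23*u^3 - 13.41*u^2 - 5.05*u + 0.67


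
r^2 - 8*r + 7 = (r - 7)*(r - 1)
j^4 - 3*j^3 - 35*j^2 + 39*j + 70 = (j - 7)*(j - 2)*(j + 1)*(j + 5)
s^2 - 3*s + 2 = (s - 2)*(s - 1)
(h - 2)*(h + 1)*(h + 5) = h^3 + 4*h^2 - 7*h - 10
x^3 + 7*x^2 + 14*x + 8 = (x + 1)*(x + 2)*(x + 4)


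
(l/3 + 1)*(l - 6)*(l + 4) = l^3/3 + l^2/3 - 10*l - 24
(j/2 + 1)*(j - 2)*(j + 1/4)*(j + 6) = j^4/2 + 25*j^3/8 - 5*j^2/4 - 25*j/2 - 3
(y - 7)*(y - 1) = y^2 - 8*y + 7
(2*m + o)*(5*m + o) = 10*m^2 + 7*m*o + o^2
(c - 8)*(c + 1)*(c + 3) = c^3 - 4*c^2 - 29*c - 24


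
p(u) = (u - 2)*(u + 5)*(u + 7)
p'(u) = (u - 2)*(u + 5) + (u - 2)*(u + 7) + (u + 5)*(u + 7)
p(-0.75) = -73.05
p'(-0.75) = -2.31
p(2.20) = 13.25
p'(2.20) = 69.52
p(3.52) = 136.24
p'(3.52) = 118.57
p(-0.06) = -70.62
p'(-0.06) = 9.81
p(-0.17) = -71.59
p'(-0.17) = 7.69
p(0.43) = -63.34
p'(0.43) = 20.15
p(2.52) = 37.23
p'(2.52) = 80.45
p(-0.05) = -70.53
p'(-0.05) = 10.01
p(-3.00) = -40.00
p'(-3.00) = -22.00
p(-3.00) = -40.00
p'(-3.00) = -22.00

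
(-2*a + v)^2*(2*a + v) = 8*a^3 - 4*a^2*v - 2*a*v^2 + v^3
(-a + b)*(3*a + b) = -3*a^2 + 2*a*b + b^2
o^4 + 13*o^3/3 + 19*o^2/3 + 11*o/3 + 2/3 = (o + 1/3)*(o + 1)^2*(o + 2)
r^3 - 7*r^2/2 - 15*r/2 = r*(r - 5)*(r + 3/2)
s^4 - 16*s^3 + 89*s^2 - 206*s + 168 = (s - 7)*(s - 4)*(s - 3)*(s - 2)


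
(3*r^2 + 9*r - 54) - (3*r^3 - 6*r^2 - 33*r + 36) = -3*r^3 + 9*r^2 + 42*r - 90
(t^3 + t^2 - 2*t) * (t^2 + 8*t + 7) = t^5 + 9*t^4 + 13*t^3 - 9*t^2 - 14*t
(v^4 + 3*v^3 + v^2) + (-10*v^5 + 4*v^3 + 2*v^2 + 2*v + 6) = -10*v^5 + v^4 + 7*v^3 + 3*v^2 + 2*v + 6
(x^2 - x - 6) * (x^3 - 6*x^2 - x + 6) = x^5 - 7*x^4 - x^3 + 43*x^2 - 36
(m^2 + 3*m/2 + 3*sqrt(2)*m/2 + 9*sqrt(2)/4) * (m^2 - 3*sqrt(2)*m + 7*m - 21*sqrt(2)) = m^4 - 3*sqrt(2)*m^3/2 + 17*m^3/2 - 51*sqrt(2)*m^2/4 + 3*m^2/2 - 153*m/2 - 63*sqrt(2)*m/4 - 189/2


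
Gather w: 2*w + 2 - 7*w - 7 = -5*w - 5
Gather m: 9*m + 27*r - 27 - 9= 9*m + 27*r - 36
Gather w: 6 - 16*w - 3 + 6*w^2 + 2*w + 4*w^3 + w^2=4*w^3 + 7*w^2 - 14*w + 3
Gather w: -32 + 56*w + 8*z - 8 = 56*w + 8*z - 40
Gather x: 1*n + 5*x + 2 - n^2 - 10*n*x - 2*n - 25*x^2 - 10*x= -n^2 - n - 25*x^2 + x*(-10*n - 5) + 2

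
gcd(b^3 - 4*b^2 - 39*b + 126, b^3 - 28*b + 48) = b + 6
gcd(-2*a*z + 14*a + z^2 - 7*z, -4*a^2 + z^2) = -2*a + z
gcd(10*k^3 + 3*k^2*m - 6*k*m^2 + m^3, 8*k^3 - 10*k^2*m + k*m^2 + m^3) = 2*k - m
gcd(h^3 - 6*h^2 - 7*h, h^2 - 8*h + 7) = h - 7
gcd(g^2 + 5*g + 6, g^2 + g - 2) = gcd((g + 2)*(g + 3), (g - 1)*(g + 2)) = g + 2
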